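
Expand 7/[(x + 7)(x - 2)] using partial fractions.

7/(x + 7)(x - 2) = α/(x + 7) + β/(x - 2). α = 7/(-7 - 2) = -7/9, β = 7/(2 + 7) = 7/9
Result: (-7/9)/(x + 7) + (7/9)/(x - 2)


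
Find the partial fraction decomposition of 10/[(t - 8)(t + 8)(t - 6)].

Using cover-up method: P = 5/16, Q = 5/112, R = -5/14
Result: (5/16)/(t - 8) + (5/112)/(t + 8) - (5/14)/(t - 6)


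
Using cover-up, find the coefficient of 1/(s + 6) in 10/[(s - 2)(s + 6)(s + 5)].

Cover (s + 6), set s=-6: 10/[(-6 - 2)(-6 + 5)] = 5/4


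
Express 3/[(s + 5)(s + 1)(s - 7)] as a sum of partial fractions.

Using cover-up method: A = 1/16, B = -3/32, C = 1/32
Result: (1/16)/(s + 5) - (3/32)/(s + 1) + (1/32)/(s - 7)


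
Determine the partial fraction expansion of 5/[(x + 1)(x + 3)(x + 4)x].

Using Heaviside cover-up: (-5/6)/(x + 1) + (5/6)/(x + 3) - (5/12)/(x + 4) + (5/12)/x


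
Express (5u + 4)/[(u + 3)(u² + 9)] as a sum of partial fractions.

At u=-3: P = (5·(-3) + 4)/((-3)² + 9) = -11/18. Q = -P = 11/18, R = 5 - (-3)·P = 19/6
Result: (-11/18)/(u + 3) + ((11/18)u + 19/6)/(u² + 9)


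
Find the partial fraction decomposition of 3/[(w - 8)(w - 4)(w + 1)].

Using cover-up method: A = 1/12, B = -3/20, C = 1/15
Result: (1/12)/(w - 8) - (3/20)/(w - 4) + (1/15)/(w + 1)


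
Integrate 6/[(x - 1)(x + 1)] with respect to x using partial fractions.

Decompose: 6/[(x - 1)(x + 1)] = 3/(x - 1) - 3/(x + 1). Integrate each term: 3 ln|(x - 1)| - 3 ln|(x + 1)| + C


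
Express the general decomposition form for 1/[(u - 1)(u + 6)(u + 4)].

Three distinct linear factors: P/(u - 1) + Q/(u + 6) + R/(u + 4)


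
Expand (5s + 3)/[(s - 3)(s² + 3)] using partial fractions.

At s=3: α = (5·3 + 3)/(3² + 3) = 3/2. β = -α = -3/2, γ = 5 - 3·α = 1/2
Result: (3/2)/(s - 3) - ((3/2)s - 1/2)/(s² + 3)


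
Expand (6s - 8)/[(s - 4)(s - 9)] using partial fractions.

At s=4: α = (6·4 - 8)/(4 - 9) = -16/5. At s=9: β = (6·9 - 8)/(9 - 4) = 46/5
Result: (-16/5)/(s - 4) + (46/5)/(s - 9)


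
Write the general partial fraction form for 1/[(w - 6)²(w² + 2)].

Repeated linear + quadratic: α/(w - 6) + β/(w - 6)² + (γw + δ)/(w² + 2)


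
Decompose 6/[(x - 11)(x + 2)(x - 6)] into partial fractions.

Using cover-up method: α = 6/65, β = 3/52, γ = -3/20
Result: (6/65)/(x - 11) + (3/52)/(x + 2) - (3/20)/(x - 6)


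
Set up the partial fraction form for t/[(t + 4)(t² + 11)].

Linear + irreducible quadratic: α/(t + 4) + (βt + γ)/(t² + 11)


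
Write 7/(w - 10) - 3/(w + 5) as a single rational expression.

Common denominator (w - 10)(w + 5). Numerator: 7(w + 5) - 3(w - 10) = (7w + 35) - (3w - 30) = 4w + 65
Result: (4w + 65)/[(w - 10)(w + 5)]


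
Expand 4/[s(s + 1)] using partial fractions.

4/s(s + 1) = P/s + Q/(s + 1). P = 4/(0 + 1) = 4, Q = 4/(-1 - 0) = -4
Result: 4/s - 4/(s + 1)


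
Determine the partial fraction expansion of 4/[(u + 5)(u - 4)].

4/(u + 5)(u - 4) = α/(u + 5) + β/(u - 4). α = 4/(-5 - 4) = -4/9, β = 4/(4 + 5) = 4/9
Result: (-4/9)/(u + 5) + (4/9)/(u - 4)


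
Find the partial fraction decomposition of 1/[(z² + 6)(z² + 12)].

Coefficient matching gives α = γ = 0, β = 1/(12-6) = 1/6, δ = -β = -1/6
Result: (1/6)/(z² + 6) - (1/6)/(z² + 12)


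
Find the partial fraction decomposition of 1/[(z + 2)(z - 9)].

1/(z + 2)(z - 9) = P/(z + 2) + Q/(z - 9). P = 1/(-2 - 9) = -1/11, Q = 1/(9 + 2) = 1/11
Result: (-1/11)/(z + 2) + (1/11)/(z - 9)


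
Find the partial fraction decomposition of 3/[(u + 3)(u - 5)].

3/(u + 3)(u - 5) = A/(u + 3) + B/(u - 5). A = 3/(-3 - 5) = -3/8, B = 3/(5 + 3) = 3/8
Result: (-3/8)/(u + 3) + (3/8)/(u - 5)


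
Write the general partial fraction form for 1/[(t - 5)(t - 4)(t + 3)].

Three distinct linear factors: P/(t - 5) + Q/(t - 4) + R/(t + 3)


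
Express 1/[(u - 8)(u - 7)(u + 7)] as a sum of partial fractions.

Using cover-up method: α = 1/15, β = -1/14, γ = 1/210
Result: (1/15)/(u - 8) - (1/14)/(u - 7) + (1/210)/(u + 7)


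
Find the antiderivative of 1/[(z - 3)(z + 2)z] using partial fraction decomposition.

Cover-up: P = 1/15, Q = 1/10, R = -1/6. Decomposition: (1/15)/(z - 3) + (1/10)/(z + 2) - (1/6)/z. Integrate each term: (1/15) ln|(z - 3)| + (1/10) ln|(z + 2)| - (1/6) ln|z| + C


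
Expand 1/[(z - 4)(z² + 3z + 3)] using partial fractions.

Cover-up at z = 4: A = 1/(4² + 3·4 + 3) = 1/31. Then B = -A = -1/31, C = -A·(3 + 4) = -7/31
Result: (1/31)/(z - 4) - ((1/31)z + 7/31)/(z² + 3z + 3)


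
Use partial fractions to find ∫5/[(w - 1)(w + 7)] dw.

Decompose: 5/[(w - 1)(w + 7)] = (5/8)/(w - 1) - (5/8)/(w + 7). Integrate each term: (5/8) ln|(w - 1)| - (5/8) ln|(w + 7)| + C


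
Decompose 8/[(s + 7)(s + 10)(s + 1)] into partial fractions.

Using cover-up method: A = -4/9, B = 8/27, C = 4/27
Result: (-4/9)/(s + 7) + (8/27)/(s + 10) + (4/27)/(s + 1)


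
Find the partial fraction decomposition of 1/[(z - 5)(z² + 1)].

Cover-up at z = 5: P = 1/(5² + 1) = 1/26. Then Q = -P = -1/26, R = -P·(0 + 5) = -5/26
Result: (1/26)/(z - 5) - ((1/26)z + 5/26)/(z² + 1)


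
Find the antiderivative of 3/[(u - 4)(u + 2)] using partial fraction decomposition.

Decompose: 3/[(u - 4)(u + 2)] = (1/2)/(u - 4) - (1/2)/(u + 2). Integrate each term: (1/2) ln|(u - 4)| - (1/2) ln|(u + 2)| + C


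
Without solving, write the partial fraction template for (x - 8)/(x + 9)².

Repeated linear factor: α/(x + 9) + β/(x + 9)²


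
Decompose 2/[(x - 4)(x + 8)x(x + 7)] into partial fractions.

Using Heaviside cover-up: (1/264)/(x - 4) - (1/48)/(x + 8) - (1/112)/x + (2/77)/(x + 7)


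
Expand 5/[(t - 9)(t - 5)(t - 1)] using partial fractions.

Using cover-up method: A = 5/32, B = -5/16, C = 5/32
Result: (5/32)/(t - 9) - (5/16)/(t - 5) + (5/32)/(t - 1)


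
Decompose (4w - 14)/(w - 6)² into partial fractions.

(4w - 14) = P(w - 6) + Q. At w = 6: Q = 4·6 - 14 = 10. Coeff of w: P = 4
Result: 4/(w - 6) + 10/(w - 6)²


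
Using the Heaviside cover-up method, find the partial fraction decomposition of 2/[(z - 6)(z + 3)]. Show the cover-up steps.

Cover (z - 6): set z=6, get α = 2/(6 + 3) = 2/9. Cover (z + 3): set z=-3, get β = 2/(-3 - 6) = -2/9.
Result: (2/9)/(z - 6) - (2/9)/(z + 3)


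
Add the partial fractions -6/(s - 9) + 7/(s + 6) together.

Common denominator (s - 9)(s + 6). Numerator: -6(s + 6) + 7(s - 9) = (-6s - 36) + (7s - 63) = s - 99
Result: (s - 99)/[(s - 9)(s + 6)]


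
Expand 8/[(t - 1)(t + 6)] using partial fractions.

8/(t - 1)(t + 6) = α/(t - 1) + β/(t + 6). α = 8/(1 + 6) = 8/7, β = 8/(-6 - 1) = -8/7
Result: (8/7)/(t - 1) - (8/7)/(t + 6)


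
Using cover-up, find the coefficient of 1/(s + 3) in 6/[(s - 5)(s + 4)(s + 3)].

Cover (s + 3), set s=-3: 6/[(-3 - 5)(-3 + 4)] = -3/4


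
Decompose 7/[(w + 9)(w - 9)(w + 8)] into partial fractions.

Using cover-up method: P = 7/18, Q = 7/306, R = -7/17
Result: (7/18)/(w + 9) + (7/306)/(w - 9) - (7/17)/(w + 8)


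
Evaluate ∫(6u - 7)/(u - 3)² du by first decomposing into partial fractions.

Decompose: P = 6, Q = 6·3 - 7 = 11, so (6u - 7)/(u - 3)² = 6/(u - 3) + 11/(u - 3)². Integrate: ∫ P/(u - 3) du = 6 ln|(u - 3)|; ∫ Q/(u - 3)² du = -11/(u - 3). Sum: 6 ln|(u - 3)| - 11/(u - 3) + C


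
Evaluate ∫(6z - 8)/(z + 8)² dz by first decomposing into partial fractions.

Decompose: A = 6, B = 6·(-8) - 8 = -56, so (6z - 8)/(z + 8)² = 6/(z + 8) - 56/(z + 8)². Integrate: ∫ A/(z + 8) dz = 6 ln|(z + 8)|; ∫ B/(z + 8)² dz = 56/(z + 8). Sum: 6 ln|(z + 8)| + 56/(z + 8) + C


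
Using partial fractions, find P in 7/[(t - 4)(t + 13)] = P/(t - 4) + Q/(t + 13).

Cover-up at t = 4: P = 7/(4 + 13) = 7/17


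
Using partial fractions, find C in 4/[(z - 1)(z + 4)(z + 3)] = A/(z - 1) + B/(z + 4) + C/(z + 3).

Cover-up at z = -3: C = 4/[(-3 - 1)(-3 + 4)] = 4/[(-4)(1)] = -4/4 = -1


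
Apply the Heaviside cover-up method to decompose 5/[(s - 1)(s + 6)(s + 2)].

Cover (s - 1), s=1: A = 5/[(1 + 6)(1 + 2)] = 5/21. Cover (s + 6), s=-6: B = 5/[(-6 - 1)(-6 + 2)] = 5/28. Cover (s + 2), s=-2: C = 5/[(-2 - 1)(-2 + 6)] = -5/12.
Result: (5/21)/(s - 1) + (5/28)/(s + 6) - (5/12)/(s + 2)


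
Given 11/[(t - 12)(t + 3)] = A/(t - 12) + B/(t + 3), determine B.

Cover-up at t = -3: B = 11/(-3 - 12) = -11/15


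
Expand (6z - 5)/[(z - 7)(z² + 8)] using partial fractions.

At z=7: α = (6·7 - 5)/(7² + 8) = 37/57. β = -α = -37/57, γ = 6 - 7·α = 83/57
Result: (37/57)/(z - 7) - ((37/57)z - 83/57)/(z² + 8)


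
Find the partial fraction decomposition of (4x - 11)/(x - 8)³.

(4x - 11) = α(x - 8)² + β(x - 8) + γ. At x = 8: γ = 4·8 - 11 = 21. Coefficients: α = 0, β = 4
Result: 4/(x - 8)² + 21/(x - 8)³


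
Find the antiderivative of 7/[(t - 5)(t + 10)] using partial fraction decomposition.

Decompose: 7/[(t - 5)(t + 10)] = (7/15)/(t - 5) - (7/15)/(t + 10). Integrate each term: (7/15) ln|(t - 5)| - (7/15) ln|(t + 10)| + C


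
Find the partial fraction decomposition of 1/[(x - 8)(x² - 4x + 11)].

Cover-up at x = 8: α = 1/(8² - 4·8 + 11) = 1/43. Then β = -α = -1/43, γ = -α·(-4 + 8) = -4/43
Result: (1/43)/(x - 8) - ((1/43)x + 4/43)/(x² - 4x + 11)


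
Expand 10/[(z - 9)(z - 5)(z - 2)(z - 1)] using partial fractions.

Using Heaviside cover-up: (5/112)/(z - 9) - (5/24)/(z - 5) + (10/21)/(z - 2) - (5/16)/(z - 1)


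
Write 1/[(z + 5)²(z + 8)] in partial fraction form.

Cover-up at z=-8: R = 1/(-8 + 5)² = 1/9. Cover-up at z=-5: Q = 1/(-5 + 8) = 1/3. Comparing z² coeff: P = -R = -1/9
Result: (-1/9)/(z + 5) + (1/3)/(z + 5)² + (1/9)/(z + 8)


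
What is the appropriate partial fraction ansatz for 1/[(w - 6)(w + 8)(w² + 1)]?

Two linear + quadratic: α/(w - 6) + β/(w + 8) + (γw + δ)/(w² + 1)


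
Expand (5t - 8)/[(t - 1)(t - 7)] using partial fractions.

At t=1: α = (5·1 - 8)/(1 - 7) = 1/2. At t=7: β = (5·7 - 8)/(7 - 1) = 9/2
Result: (1/2)/(t - 1) + (9/2)/(t - 7)


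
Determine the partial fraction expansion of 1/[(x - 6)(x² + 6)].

Cover-up at x = 6: α = 1/(6² + 6) = 1/42. Then β = -α = -1/42, γ = -α·(0 + 6) = -1/7
Result: (1/42)/(x - 6) - ((1/42)x + 1/7)/(x² + 6)


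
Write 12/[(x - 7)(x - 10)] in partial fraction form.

12/(x - 7)(x - 10) = α/(x - 7) + β/(x - 10). α = 12/(7 - 10) = -4, β = 12/(10 - 7) = 4
Result: -4/(x - 7) + 4/(x - 10)


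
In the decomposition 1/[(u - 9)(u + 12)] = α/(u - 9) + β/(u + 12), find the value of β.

Cover-up at u = -12: β = 1/(-12 - 9) = -1/21


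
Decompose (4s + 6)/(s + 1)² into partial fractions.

(4s + 6) = α(s + 1) + β. At s = -1: β = 4·(-1) + 6 = 2. Coeff of s: α = 4
Result: 4/(s + 1) + 2/(s + 1)²


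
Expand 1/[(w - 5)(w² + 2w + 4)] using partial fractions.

Cover-up at w = 5: A = 1/(5² + 2·5 + 4) = 1/39. Then B = -A = -1/39, C = -A·(2 + 5) = -7/39
Result: (1/39)/(w - 5) - ((1/39)w + 7/39)/(w² + 2w + 4)


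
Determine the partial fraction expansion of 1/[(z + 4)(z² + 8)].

Cover-up at z = -4: A = 1/((-4)² + 8) = 1/24. Then B = -A = -1/24, C = -A·(0 - 4) = 1/6
Result: (1/24)/(z + 4) - ((1/24)z - 1/6)/(z² + 8)


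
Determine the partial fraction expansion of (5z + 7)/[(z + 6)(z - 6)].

At z=-6: P = (5·(-6) + 7)/(-6 - 6) = 23/12. At z=6: Q = (5·6 + 7)/(6 + 6) = 37/12
Result: (23/12)/(z + 6) + (37/12)/(z - 6)


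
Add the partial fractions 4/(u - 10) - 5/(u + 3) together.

Common denominator (u - 10)(u + 3). Numerator: 4(u + 3) - 5(u - 10) = (4u + 12) - (5u - 50) = -u + 62
Result: (-u + 62)/[(u - 10)(u + 3)]


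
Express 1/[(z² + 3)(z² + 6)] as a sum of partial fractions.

Coefficient matching gives α = γ = 0, β = 1/(6-3) = 1/3, δ = -β = -1/3
Result: (1/3)/(z² + 3) - (1/3)/(z² + 6)


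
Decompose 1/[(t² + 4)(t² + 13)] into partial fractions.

Coefficient matching gives α = γ = 0, β = 1/(13-4) = 1/9, δ = -β = -1/9
Result: (1/9)/(t² + 4) - (1/9)/(t² + 13)


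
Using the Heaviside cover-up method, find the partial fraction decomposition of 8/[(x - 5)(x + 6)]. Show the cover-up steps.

Cover (x - 5): set x=5, get A = 8/(5 + 6) = 8/11. Cover (x + 6): set x=-6, get B = 8/(-6 - 5) = -8/11.
Result: (8/11)/(x - 5) - (8/11)/(x + 6)


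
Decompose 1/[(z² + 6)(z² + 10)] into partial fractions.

Coefficient matching gives A = C = 0, B = 1/(10-6) = 1/4, D = -B = -1/4
Result: (1/4)/(z² + 6) - (1/4)/(z² + 10)


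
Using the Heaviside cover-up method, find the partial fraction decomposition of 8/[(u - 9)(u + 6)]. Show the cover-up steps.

Cover (u - 9): set u=9, get P = 8/(9 + 6) = 8/15. Cover (u + 6): set u=-6, get Q = 8/(-6 - 9) = -8/15.
Result: (8/15)/(u - 9) - (8/15)/(u + 6)


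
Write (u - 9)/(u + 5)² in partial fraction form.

(u - 9) = α(u + 5) + β. At u = -5: β = 1·(-5) - 9 = -14. Coeff of u: α = 1
Result: 1/(u + 5) - 14/(u + 5)²


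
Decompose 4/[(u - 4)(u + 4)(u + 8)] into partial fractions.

Using cover-up method: α = 1/24, β = -1/8, γ = 1/12
Result: (1/24)/(u - 4) - (1/8)/(u + 4) + (1/12)/(u + 8)


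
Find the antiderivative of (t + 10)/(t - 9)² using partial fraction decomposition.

Decompose: A = 1, B = 1·9 + 10 = 19, so (t + 10)/(t - 9)² = 1/(t - 9) + 19/(t - 9)². Integrate: ∫ A/(t - 9) dt = ln|(t - 9)|; ∫ B/(t - 9)² dt = -19/(t - 9). Sum: ln|(t - 9)| - 19/(t - 9) + C


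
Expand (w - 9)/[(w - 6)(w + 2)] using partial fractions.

At w=6: P = (1·6 - 9)/(6 + 2) = -3/8. At w=-2: Q = (1·(-2) - 9)/(-2 - 6) = 11/8
Result: (-3/8)/(w - 6) + (11/8)/(w + 2)


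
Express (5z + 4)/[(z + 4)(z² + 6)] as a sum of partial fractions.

At z=-4: α = (5·(-4) + 4)/((-4)² + 6) = -8/11. β = -α = 8/11, γ = 5 - (-4)·α = 23/11
Result: (-8/11)/(z + 4) + ((8/11)z + 23/11)/(z² + 6)


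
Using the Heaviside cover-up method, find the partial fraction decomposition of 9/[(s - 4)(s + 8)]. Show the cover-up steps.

Cover (s - 4): set s=4, get α = 9/(4 + 8) = 3/4. Cover (s + 8): set s=-8, get β = 9/(-8 - 4) = -3/4.
Result: (3/4)/(s - 4) - (3/4)/(s + 8)


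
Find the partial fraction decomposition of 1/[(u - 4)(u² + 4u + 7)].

Cover-up at u = 4: α = 1/(4² + 4·4 + 7) = 1/39. Then β = -α = -1/39, γ = -α·(4 + 4) = -8/39
Result: (1/39)/(u - 4) - ((1/39)u + 8/39)/(u² + 4u + 7)


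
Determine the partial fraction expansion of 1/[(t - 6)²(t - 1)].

Cover-up at t=1: γ = 1/(1 - 6)² = 1/25. Cover-up at t=6: β = 1/(6 - 1) = 1/5. Comparing t² coeff: α = -γ = -1/25
Result: (-1/25)/(t - 6) + (1/5)/(t - 6)² + (1/25)/(t - 1)


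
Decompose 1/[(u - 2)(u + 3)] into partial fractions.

1/(u - 2)(u + 3) = A/(u - 2) + B/(u + 3). A = 1/(2 + 3) = 1/5, B = 1/(-3 - 2) = -1/5
Result: (1/5)/(u - 2) - (1/5)/(u + 3)


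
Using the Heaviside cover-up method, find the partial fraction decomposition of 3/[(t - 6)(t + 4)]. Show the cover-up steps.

Cover (t - 6): set t=6, get α = 3/(6 + 4) = 3/10. Cover (t + 4): set t=-4, get β = 3/(-4 - 6) = -3/10.
Result: (3/10)/(t - 6) - (3/10)/(t + 4)


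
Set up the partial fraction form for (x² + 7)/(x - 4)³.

Repeated linear factor (power 3): α/(x - 4) + β/(x - 4)² + γ/(x - 4)³


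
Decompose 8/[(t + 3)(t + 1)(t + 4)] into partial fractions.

Using cover-up method: A = -4, B = 4/3, C = 8/3
Result: -4/(t + 3) + (4/3)/(t + 1) + (8/3)/(t + 4)


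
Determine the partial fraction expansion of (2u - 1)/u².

(2u - 1) = Au + B. At u = 0: B = 2·0 - 1 = -1. Coeff of u: A = 2
Result: 2/u - 1/u²


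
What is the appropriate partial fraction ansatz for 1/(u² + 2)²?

Repeated quadratic factor: (αu + β)/(u² + 2) + (γu + δ)/(u² + 2)²


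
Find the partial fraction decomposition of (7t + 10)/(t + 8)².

(7t + 10) = P(t + 8) + Q. At t = -8: Q = 7·(-8) + 10 = -46. Coeff of t: P = 7
Result: 7/(t + 8) - 46/(t + 8)²


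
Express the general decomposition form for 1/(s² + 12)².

Repeated quadratic factor: (Ps + Q)/(s² + 12) + (Rs + S)/(s² + 12)²


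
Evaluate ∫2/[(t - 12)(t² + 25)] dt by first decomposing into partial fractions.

Cover-up at t=12: P = 2/(12²+25) = 2/169. Coeff matching: Q = -2/169, R = -24/169. Decomposition: (2/169)/(t - 12) - ((2/169)t + 24/169)/(t² + 25). Integrate: linear → ln, quadratic → (1/2)ln + arctan: (2/169) ln|(t - 12)| - (1/169) ln(t² + 25) - (24/845) arctan(t/5) + C


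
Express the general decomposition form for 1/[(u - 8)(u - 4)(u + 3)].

Three distinct linear factors: α/(u - 8) + β/(u - 4) + γ/(u + 3)


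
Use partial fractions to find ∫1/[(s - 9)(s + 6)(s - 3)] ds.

Cover-up: A = 1/90, B = 1/135, C = -1/54. Decomposition: (1/90)/(s - 9) + (1/135)/(s + 6) - (1/54)/(s - 3). Integrate each term: (1/90) ln|(s - 9)| + (1/135) ln|(s + 6)| - (1/54) ln|(s - 3)| + C


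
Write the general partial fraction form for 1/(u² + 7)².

Repeated quadratic factor: (Au + B)/(u² + 7) + (Cu + D)/(u² + 7)²


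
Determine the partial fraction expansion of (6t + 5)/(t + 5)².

(6t + 5) = α(t + 5) + β. At t = -5: β = 6·(-5) + 5 = -25. Coeff of t: α = 6
Result: 6/(t + 5) - 25/(t + 5)²


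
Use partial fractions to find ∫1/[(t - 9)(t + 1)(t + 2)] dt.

Cover-up: P = 1/110, Q = -1/10, R = 1/11. Decomposition: (1/110)/(t - 9) - (1/10)/(t + 1) + (1/11)/(t + 2). Integrate each term: (1/110) ln|(t - 9)| - (1/10) ln|(t + 1)| + (1/11) ln|(t + 2)| + C


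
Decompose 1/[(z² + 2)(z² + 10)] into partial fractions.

Coefficient matching gives α = γ = 0, β = 1/(10-2) = 1/8, δ = -β = -1/8
Result: (1/8)/(z² + 2) - (1/8)/(z² + 10)


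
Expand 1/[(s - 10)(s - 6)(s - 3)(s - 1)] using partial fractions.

Using Heaviside cover-up: (1/252)/(s - 10) - (1/60)/(s - 6) + (1/42)/(s - 3) - (1/90)/(s - 1)


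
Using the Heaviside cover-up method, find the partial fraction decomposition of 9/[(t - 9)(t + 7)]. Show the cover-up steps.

Cover (t - 9): set t=9, get P = 9/(9 + 7) = 9/16. Cover (t + 7): set t=-7, get Q = 9/(-7 - 9) = -9/16.
Result: (9/16)/(t - 9) - (9/16)/(t + 7)


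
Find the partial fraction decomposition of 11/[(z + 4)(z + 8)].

11/(z + 4)(z + 8) = α/(z + 4) + β/(z + 8). α = 11/(-4 + 8) = 11/4, β = 11/(-8 + 4) = -11/4
Result: (11/4)/(z + 4) - (11/4)/(z + 8)


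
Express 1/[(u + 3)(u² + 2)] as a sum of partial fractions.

Cover-up at u = -3: A = 1/((-3)² + 2) = 1/11. Then B = -A = -1/11, C = -A·(0 - 3) = 3/11
Result: (1/11)/(u + 3) - ((1/11)u - 3/11)/(u² + 2)


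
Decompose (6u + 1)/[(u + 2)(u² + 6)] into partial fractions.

At u=-2: α = (6·(-2) + 1)/((-2)² + 6) = -11/10. β = -α = 11/10, γ = 6 - (-2)·α = 19/5
Result: (-11/10)/(u + 2) + ((11/10)u + 19/5)/(u² + 6)


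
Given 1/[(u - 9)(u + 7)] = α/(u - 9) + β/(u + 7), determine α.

Cover-up at u = 9: α = 1/(9 + 7) = 1/16


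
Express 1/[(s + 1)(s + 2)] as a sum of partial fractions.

1/(s + 1)(s + 2) = A/(s + 1) + B/(s + 2). A = 1/(-1 + 2) = 1, B = 1/(-2 + 1) = -1
Result: 1/(s + 1) - 1/(s + 2)


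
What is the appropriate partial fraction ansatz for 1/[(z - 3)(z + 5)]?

Distinct linear factors: α/(z - 3) + β/(z + 5)


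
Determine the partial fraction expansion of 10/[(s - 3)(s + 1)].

10/(s - 3)(s + 1) = A/(s - 3) + B/(s + 1). A = 10/(3 + 1) = 5/2, B = 10/(-1 - 3) = -5/2
Result: (5/2)/(s - 3) - (5/2)/(s + 1)


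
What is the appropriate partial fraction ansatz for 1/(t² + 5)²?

Repeated quadratic factor: (Pt + Q)/(t² + 5) + (Rt + S)/(t² + 5)²


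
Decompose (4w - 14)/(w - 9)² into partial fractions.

(4w - 14) = α(w - 9) + β. At w = 9: β = 4·9 - 14 = 22. Coeff of w: α = 4
Result: 4/(w - 9) + 22/(w - 9)²


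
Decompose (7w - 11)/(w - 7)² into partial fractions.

(7w - 11) = P(w - 7) + Q. At w = 7: Q = 7·7 - 11 = 38. Coeff of w: P = 7
Result: 7/(w - 7) + 38/(w - 7)²


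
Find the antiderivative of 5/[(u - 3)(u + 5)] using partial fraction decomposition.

Decompose: 5/[(u - 3)(u + 5)] = (5/8)/(u - 3) - (5/8)/(u + 5). Integrate each term: (5/8) ln|(u - 3)| - (5/8) ln|(u + 5)| + C


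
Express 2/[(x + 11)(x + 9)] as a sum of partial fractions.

2/(x + 11)(x + 9) = α/(x + 11) + β/(x + 9). α = 2/(-11 + 9) = -1, β = 2/(-9 + 11) = 1
Result: -1/(x + 11) + 1/(x + 9)


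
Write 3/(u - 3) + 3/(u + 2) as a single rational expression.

Common denominator (u - 3)(u + 2). Numerator: 3(u + 2) + 3(u - 3) = (3u + 6) + (3u - 9) = 6u - 3
Result: (6u - 3)/[(u - 3)(u + 2)]


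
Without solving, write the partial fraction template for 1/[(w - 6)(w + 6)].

Distinct linear factors: P/(w - 6) + Q/(w + 6)


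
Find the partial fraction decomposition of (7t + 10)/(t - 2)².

(7t + 10) = A(t - 2) + B. At t = 2: B = 7·2 + 10 = 24. Coeff of t: A = 7
Result: 7/(t - 2) + 24/(t - 2)²


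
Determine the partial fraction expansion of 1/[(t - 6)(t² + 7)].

Cover-up at t = 6: A = 1/(6² + 7) = 1/43. Then B = -A = -1/43, C = -A·(0 + 6) = -6/43
Result: (1/43)/(t - 6) - ((1/43)t + 6/43)/(t² + 7)


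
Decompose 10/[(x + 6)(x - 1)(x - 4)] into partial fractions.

Using cover-up method: A = 1/7, B = -10/21, C = 1/3
Result: (1/7)/(x + 6) - (10/21)/(x - 1) + (1/3)/(x - 4)


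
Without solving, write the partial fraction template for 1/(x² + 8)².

Repeated quadratic factor: (αx + β)/(x² + 8) + (γx + δ)/(x² + 8)²


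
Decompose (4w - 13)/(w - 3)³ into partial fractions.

(4w - 13) = P(w - 3)² + Q(w - 3) + R. At w = 3: R = 4·3 - 13 = -1. Coefficients: P = 0, Q = 4
Result: 4/(w - 3)² - 1/(w - 3)³


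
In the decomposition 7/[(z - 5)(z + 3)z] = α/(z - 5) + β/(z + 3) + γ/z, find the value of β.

Cover-up at z = -3: β = 7/[(-3 - 5)(-3 - 0)] = 7/[(-8)(-3)] = 7/24


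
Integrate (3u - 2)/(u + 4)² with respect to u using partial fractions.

Decompose: A = 3, B = 3·(-4) - 2 = -14, so (3u - 2)/(u + 4)² = 3/(u + 4) - 14/(u + 4)². Integrate: ∫ A/(u + 4) du = 3 ln|(u + 4)|; ∫ B/(u + 4)² du = 14/(u + 4). Sum: 3 ln|(u + 4)| + 14/(u + 4) + C


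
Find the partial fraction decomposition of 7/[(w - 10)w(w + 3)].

Using cover-up method: A = 7/130, B = -7/30, C = 7/39
Result: (7/130)/(w - 10) - (7/30)/w + (7/39)/(w + 3)


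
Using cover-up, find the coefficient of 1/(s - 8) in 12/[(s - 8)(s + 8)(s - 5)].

Cover (s - 8), set s=8: 12/[(8 + 8)(8 - 5)] = 1/4


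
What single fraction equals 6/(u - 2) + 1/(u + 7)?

Common denominator (u - 2)(u + 7). Numerator: 6(u + 7) + 1(u - 2) = (6u + 42) + (u - 2) = 7u + 40
Result: (7u + 40)/[(u - 2)(u + 7)]


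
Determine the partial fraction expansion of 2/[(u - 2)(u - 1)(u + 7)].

Using cover-up method: A = 2/9, B = -1/4, C = 1/36
Result: (2/9)/(u - 2) - (1/4)/(u - 1) + (1/36)/(u + 7)


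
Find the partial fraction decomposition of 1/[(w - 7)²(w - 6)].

Cover-up at w=6: γ = 1/(6 - 7)² = 1. Cover-up at w=7: β = 1/(7 - 6) = 1. Comparing w² coeff: α = -γ = -1
Result: -1/(w - 7) + 1/(w - 7)² + 1/(w - 6)


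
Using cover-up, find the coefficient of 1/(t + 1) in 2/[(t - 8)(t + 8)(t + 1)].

Cover (t + 1), set t=-1: 2/[(-1 - 8)(-1 + 8)] = -2/63


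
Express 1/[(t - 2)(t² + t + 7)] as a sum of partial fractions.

Cover-up at t = 2: α = 1/(2² + 1·2 + 7) = 1/13. Then β = -α = -1/13, γ = -α·(1 + 2) = -3/13
Result: (1/13)/(t - 2) - ((1/13)t + 3/13)/(t² + t + 7)


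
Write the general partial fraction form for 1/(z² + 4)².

Repeated quadratic factor: (Pz + Q)/(z² + 4) + (Rz + S)/(z² + 4)²


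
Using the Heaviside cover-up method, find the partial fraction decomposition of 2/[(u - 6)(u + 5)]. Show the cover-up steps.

Cover (u - 6): set u=6, get A = 2/(6 + 5) = 2/11. Cover (u + 5): set u=-5, get B = 2/(-5 - 6) = -2/11.
Result: (2/11)/(u - 6) - (2/11)/(u + 5)


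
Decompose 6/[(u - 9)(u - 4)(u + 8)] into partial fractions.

Using cover-up method: A = 6/85, B = -1/10, C = 1/34
Result: (6/85)/(u - 9) - (1/10)/(u - 4) + (1/34)/(u + 8)


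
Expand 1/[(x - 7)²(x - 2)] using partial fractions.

Cover-up at x=2: R = 1/(2 - 7)² = 1/25. Cover-up at x=7: Q = 1/(7 - 2) = 1/5. Comparing x² coeff: P = -R = -1/25
Result: (-1/25)/(x - 7) + (1/5)/(x - 7)² + (1/25)/(x - 2)


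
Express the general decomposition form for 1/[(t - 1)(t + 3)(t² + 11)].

Two linear + quadratic: P/(t - 1) + Q/(t + 3) + (Rt + S)/(t² + 11)


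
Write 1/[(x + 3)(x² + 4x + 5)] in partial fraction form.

Cover-up at x = -3: A = 1/((-3)² + 4·(-3) + 5) = 1/2. Then B = -A = -1/2, C = -A·(4 - 3) = -1/2
Result: (1/2)/(x + 3) - ((1/2)x + 1/2)/(x² + 4x + 5)


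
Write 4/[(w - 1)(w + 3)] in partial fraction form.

4/(w - 1)(w + 3) = P/(w - 1) + Q/(w + 3). P = 4/(1 + 3) = 1, Q = 4/(-3 - 1) = -1
Result: 1/(w - 1) - 1/(w + 3)


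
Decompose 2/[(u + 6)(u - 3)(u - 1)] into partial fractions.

Using cover-up method: A = 2/63, B = 1/9, C = -1/7
Result: (2/63)/(u + 6) + (1/9)/(u - 3) - (1/7)/(u - 1)


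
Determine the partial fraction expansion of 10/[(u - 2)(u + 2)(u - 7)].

Using cover-up method: α = -1/2, β = 5/18, γ = 2/9
Result: (-1/2)/(u - 2) + (5/18)/(u + 2) + (2/9)/(u - 7)


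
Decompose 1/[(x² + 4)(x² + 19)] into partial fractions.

Coefficient matching gives α = γ = 0, β = 1/(19-4) = 1/15, δ = -β = -1/15
Result: (1/15)/(x² + 4) - (1/15)/(x² + 19)


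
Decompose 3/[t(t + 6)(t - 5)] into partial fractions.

Using cover-up method: A = -1/10, B = 1/22, C = 3/55
Result: (-1/10)/t + (1/22)/(t + 6) + (3/55)/(t - 5)


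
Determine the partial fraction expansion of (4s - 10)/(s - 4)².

(4s - 10) = A(s - 4) + B. At s = 4: B = 4·4 - 10 = 6. Coeff of s: A = 4
Result: 4/(s - 4) + 6/(s - 4)²


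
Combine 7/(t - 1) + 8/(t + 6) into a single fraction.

Common denominator (t - 1)(t + 6). Numerator: 7(t + 6) + 8(t - 1) = (7t + 42) + (8t - 8) = 15t + 34
Result: (15t + 34)/[(t - 1)(t + 6)]


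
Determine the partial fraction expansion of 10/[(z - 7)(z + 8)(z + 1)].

Using cover-up method: A = 1/12, B = 2/21, C = -5/28
Result: (1/12)/(z - 7) + (2/21)/(z + 8) - (5/28)/(z + 1)


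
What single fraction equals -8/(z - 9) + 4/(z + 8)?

Common denominator (z - 9)(z + 8). Numerator: -8(z + 8) + 4(z - 9) = (-8z - 64) + (4z - 36) = -4z - 100
Result: (-4z - 100)/[(z - 9)(z + 8)]


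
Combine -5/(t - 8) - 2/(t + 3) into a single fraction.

Common denominator (t - 8)(t + 3). Numerator: -5(t + 3) - 2(t - 8) = (-5t - 15) - (2t - 16) = -7t + 1
Result: (-7t + 1)/[(t - 8)(t + 3)]


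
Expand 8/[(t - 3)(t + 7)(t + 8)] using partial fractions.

Using cover-up method: α = 4/55, β = -4/5, γ = 8/11
Result: (4/55)/(t - 3) - (4/5)/(t + 7) + (8/11)/(t + 8)


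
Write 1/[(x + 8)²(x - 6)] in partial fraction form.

Cover-up at x=6: C = 1/(6 + 8)² = 1/196. Cover-up at x=-8: B = 1/(-8 - 6) = -1/14. Comparing x² coeff: A = -C = -1/196
Result: (-1/196)/(x + 8) - (1/14)/(x + 8)² + (1/196)/(x - 6)


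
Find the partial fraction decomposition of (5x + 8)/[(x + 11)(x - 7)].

At x=-11: P = (5·(-11) + 8)/(-11 - 7) = 47/18. At x=7: Q = (5·7 + 8)/(7 + 11) = 43/18
Result: (47/18)/(x + 11) + (43/18)/(x - 7)


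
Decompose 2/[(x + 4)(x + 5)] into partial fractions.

2/(x + 4)(x + 5) = α/(x + 4) + β/(x + 5). α = 2/(-4 + 5) = 2, β = 2/(-5 + 4) = -2
Result: 2/(x + 4) - 2/(x + 5)


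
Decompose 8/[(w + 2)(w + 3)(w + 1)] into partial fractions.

Using cover-up method: α = -8, β = 4, γ = 4
Result: -8/(w + 2) + 4/(w + 3) + 4/(w + 1)


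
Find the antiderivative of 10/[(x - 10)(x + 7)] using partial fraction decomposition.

Decompose: 10/[(x - 10)(x + 7)] = (10/17)/(x - 10) - (10/17)/(x + 7). Integrate each term: (10/17) ln|(x - 10)| - (10/17) ln|(x + 7)| + C


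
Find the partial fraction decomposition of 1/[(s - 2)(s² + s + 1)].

Cover-up at s = 2: A = 1/(2² + 1·2 + 1) = 1/7. Then B = -A = -1/7, C = -A·(1 + 2) = -3/7
Result: (1/7)/(s - 2) - ((1/7)s + 3/7)/(s² + s + 1)


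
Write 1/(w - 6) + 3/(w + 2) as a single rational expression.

Common denominator (w - 6)(w + 2). Numerator: 1(w + 2) + 3(w - 6) = (w + 2) + (3w - 18) = 4w - 16
Result: (4w - 16)/[(w - 6)(w + 2)]


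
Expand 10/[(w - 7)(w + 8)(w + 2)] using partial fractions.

Using cover-up method: P = 2/27, Q = 1/9, R = -5/27
Result: (2/27)/(w - 7) + (1/9)/(w + 8) - (5/27)/(w + 2)


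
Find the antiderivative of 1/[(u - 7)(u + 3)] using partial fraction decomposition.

Decompose: 1/[(u - 7)(u + 3)] = (1/10)/(u - 7) - (1/10)/(u + 3). Integrate each term: (1/10) ln|(u - 7)| - (1/10) ln|(u + 3)| + C


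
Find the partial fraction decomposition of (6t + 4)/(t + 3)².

(6t + 4) = P(t + 3) + Q. At t = -3: Q = 6·(-3) + 4 = -14. Coeff of t: P = 6
Result: 6/(t + 3) - 14/(t + 3)²


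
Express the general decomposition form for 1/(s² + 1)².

Repeated quadratic factor: (As + B)/(s² + 1) + (Cs + D)/(s² + 1)²


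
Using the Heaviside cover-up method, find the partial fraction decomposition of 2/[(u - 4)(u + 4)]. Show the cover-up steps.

Cover (u - 4): set u=4, get A = 2/(4 + 4) = 1/4. Cover (u + 4): set u=-4, get B = 2/(-4 - 4) = -1/4.
Result: (1/4)/(u - 4) - (1/4)/(u + 4)


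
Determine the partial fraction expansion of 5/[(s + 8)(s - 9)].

5/(s + 8)(s - 9) = A/(s + 8) + B/(s - 9). A = 5/(-8 - 9) = -5/17, B = 5/(9 + 8) = 5/17
Result: (-5/17)/(s + 8) + (5/17)/(s - 9)


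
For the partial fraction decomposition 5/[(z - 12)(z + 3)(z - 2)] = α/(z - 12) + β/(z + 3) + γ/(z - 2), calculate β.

Cover-up at z = -3: β = 5/[(-3 - 12)(-3 - 2)] = 5/[(-15)(-5)] = 5/75 = 1/15


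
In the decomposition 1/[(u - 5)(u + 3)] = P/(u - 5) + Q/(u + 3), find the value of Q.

Cover-up at u = -3: Q = 1/(-3 - 5) = -1/8


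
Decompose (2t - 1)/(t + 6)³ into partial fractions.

(2t - 1) = α(t + 6)² + β(t + 6) + γ. At t = -6: γ = 2·(-6) - 1 = -13. Coefficients: α = 0, β = 2
Result: 2/(t + 6)² - 13/(t + 6)³


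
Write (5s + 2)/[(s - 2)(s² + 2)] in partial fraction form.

At s=2: P = (5·2 + 2)/(2² + 2) = 2. Q = -P = -2, R = 5 - 2·P = 1
Result: 2/(s - 2) - (2s - 1)/(s² + 2)


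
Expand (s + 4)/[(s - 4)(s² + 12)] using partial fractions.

At s=4: α = (1·4 + 4)/(4² + 12) = 2/7. β = -α = -2/7, γ = 1 - 4·α = -1/7
Result: (2/7)/(s - 4) - ((2/7)s + 1/7)/(s² + 12)


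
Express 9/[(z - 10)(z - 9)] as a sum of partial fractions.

9/(z - 10)(z - 9) = P/(z - 10) + Q/(z - 9). P = 9/(10 - 9) = 9, Q = 9/(9 - 10) = -9
Result: 9/(z - 10) - 9/(z - 9)


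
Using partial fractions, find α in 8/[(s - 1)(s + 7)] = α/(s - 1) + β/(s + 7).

Cover-up at s = 1: α = 8/(1 + 7) = 8/8 = 1


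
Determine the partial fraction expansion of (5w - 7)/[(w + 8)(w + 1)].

At w=-8: α = (5·(-8) - 7)/(-8 + 1) = 47/7. At w=-1: β = (5·(-1) - 7)/(-1 + 8) = -12/7
Result: (47/7)/(w + 8) - (12/7)/(w + 1)


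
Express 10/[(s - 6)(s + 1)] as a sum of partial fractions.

10/(s - 6)(s + 1) = α/(s - 6) + β/(s + 1). α = 10/(6 + 1) = 10/7, β = 10/(-1 - 6) = -10/7
Result: (10/7)/(s - 6) - (10/7)/(s + 1)


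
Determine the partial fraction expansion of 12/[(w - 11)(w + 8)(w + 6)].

Using cover-up method: P = 12/323, Q = 6/19, R = -6/17
Result: (12/323)/(w - 11) + (6/19)/(w + 8) - (6/17)/(w + 6)


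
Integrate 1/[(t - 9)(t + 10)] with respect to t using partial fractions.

Decompose: 1/[(t - 9)(t + 10)] = (1/19)/(t - 9) - (1/19)/(t + 10). Integrate each term: (1/19) ln|(t - 9)| - (1/19) ln|(t + 10)| + C


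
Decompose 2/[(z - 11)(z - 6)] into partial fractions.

2/(z - 11)(z - 6) = P/(z - 11) + Q/(z - 6). P = 2/(11 - 6) = 2/5, Q = 2/(6 - 11) = -2/5
Result: (2/5)/(z - 11) - (2/5)/(z - 6)


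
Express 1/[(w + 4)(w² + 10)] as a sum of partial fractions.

Cover-up at w = -4: P = 1/((-4)² + 10) = 1/26. Then Q = -P = -1/26, R = -P·(0 - 4) = 2/13
Result: (1/26)/(w + 4) - ((1/26)w - 2/13)/(w² + 10)


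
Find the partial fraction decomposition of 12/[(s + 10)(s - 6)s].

Using cover-up method: P = 3/40, Q = 1/8, R = -1/5
Result: (3/40)/(s + 10) + (1/8)/(s - 6) - (1/5)/s


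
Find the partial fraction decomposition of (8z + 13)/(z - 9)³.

(8z + 13) = α(z - 9)² + β(z - 9) + γ. At z = 9: γ = 8·9 + 13 = 85. Coefficients: α = 0, β = 8
Result: 8/(z - 9)² + 85/(z - 9)³


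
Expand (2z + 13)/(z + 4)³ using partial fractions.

(2z + 13) = α(z + 4)² + β(z + 4) + γ. At z = -4: γ = 2·(-4) + 13 = 5. Coefficients: α = 0, β = 2
Result: 2/(z + 4)² + 5/(z + 4)³


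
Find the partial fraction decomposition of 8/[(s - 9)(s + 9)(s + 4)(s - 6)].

Using Heaviside cover-up: (4/351)/(s - 9) - (4/675)/(s + 9) + (4/325)/(s + 4) - (4/225)/(s - 6)


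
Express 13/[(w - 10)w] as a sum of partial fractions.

13/(w - 10)w = P/(w - 10) + Q/w. P = 13/(10 - 0) = 13/10, Q = 13/(0 - 10) = -13/10
Result: (13/10)/(w - 10) - (13/10)/w


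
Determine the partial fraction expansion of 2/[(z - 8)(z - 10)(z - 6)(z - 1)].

Using Heaviside cover-up: (-1/14)/(z - 8) + (1/36)/(z - 10) + (1/20)/(z - 6) - (2/315)/(z - 1)


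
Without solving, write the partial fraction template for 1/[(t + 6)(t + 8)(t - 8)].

Three distinct linear factors: P/(t + 6) + Q/(t + 8) + R/(t - 8)


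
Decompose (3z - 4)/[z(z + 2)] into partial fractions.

At z=0: α = (3·0 - 4)/(0 + 2) = -2. At z=-2: β = (3·(-2) - 4)/(-2 - 0) = 5
Result: -2/z + 5/(z + 2)


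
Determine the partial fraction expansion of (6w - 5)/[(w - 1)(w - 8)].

At w=1: α = (6·1 - 5)/(1 - 8) = -1/7. At w=8: β = (6·8 - 5)/(8 - 1) = 43/7
Result: (-1/7)/(w - 1) + (43/7)/(w - 8)


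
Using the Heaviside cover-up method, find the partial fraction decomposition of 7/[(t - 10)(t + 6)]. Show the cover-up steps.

Cover (t - 10): set t=10, get α = 7/(10 + 6) = 7/16. Cover (t + 6): set t=-6, get β = 7/(-6 - 10) = -7/16.
Result: (7/16)/(t - 10) - (7/16)/(t + 6)


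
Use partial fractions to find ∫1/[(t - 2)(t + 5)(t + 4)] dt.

Cover-up: P = 1/42, Q = 1/7, R = -1/6. Decomposition: (1/42)/(t - 2) + (1/7)/(t + 5) - (1/6)/(t + 4). Integrate each term: (1/42) ln|(t - 2)| + (1/7) ln|(t + 5)| - (1/6) ln|(t + 4)| + C


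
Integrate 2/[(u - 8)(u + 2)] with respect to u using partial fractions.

Decompose: 2/[(u - 8)(u + 2)] = (1/5)/(u - 8) - (1/5)/(u + 2). Integrate each term: (1/5) ln|(u - 8)| - (1/5) ln|(u + 2)| + C


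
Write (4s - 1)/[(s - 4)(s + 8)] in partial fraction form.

At s=4: P = (4·4 - 1)/(4 + 8) = 5/4. At s=-8: Q = (4·(-8) - 1)/(-8 - 4) = 11/4
Result: (5/4)/(s - 4) + (11/4)/(s + 8)


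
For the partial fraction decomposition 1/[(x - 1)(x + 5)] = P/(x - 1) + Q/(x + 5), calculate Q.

Cover-up at x = -5: Q = 1/(-5 - 1) = -1/6


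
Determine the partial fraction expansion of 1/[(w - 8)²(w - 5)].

Cover-up at w=5: R = 1/(5 - 8)² = 1/9. Cover-up at w=8: Q = 1/(8 - 5) = 1/3. Comparing w² coeff: P = -R = -1/9
Result: (-1/9)/(w - 8) + (1/3)/(w - 8)² + (1/9)/(w - 5)


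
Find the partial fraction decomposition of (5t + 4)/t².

(5t + 4) = αt + β. At t = 0: β = 5·0 + 4 = 4. Coeff of t: α = 5
Result: 5/t + 4/t²


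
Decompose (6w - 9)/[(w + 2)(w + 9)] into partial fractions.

At w=-2: α = (6·(-2) - 9)/(-2 + 9) = -3. At w=-9: β = (6·(-9) - 9)/(-9 + 2) = 9
Result: -3/(w + 2) + 9/(w + 9)


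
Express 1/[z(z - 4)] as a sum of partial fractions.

1/z(z - 4) = α/z + β/(z - 4). α = 1/(0 - 4) = -1/4, β = 1/(4 - 0) = 1/4
Result: (-1/4)/z + (1/4)/(z - 4)


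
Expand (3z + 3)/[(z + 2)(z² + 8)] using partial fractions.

At z=-2: P = (3·(-2) + 3)/((-2)² + 8) = -1/4. Q = -P = 1/4, R = 3 - (-2)·P = 5/2
Result: (-1/4)/(z + 2) + ((1/4)z + 5/2)/(z² + 8)


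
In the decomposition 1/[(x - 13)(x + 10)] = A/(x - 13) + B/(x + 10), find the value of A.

Cover-up at x = 13: A = 1/(13 + 10) = 1/23


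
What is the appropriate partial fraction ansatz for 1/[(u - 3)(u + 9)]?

Distinct linear factors: A/(u - 3) + B/(u + 9)


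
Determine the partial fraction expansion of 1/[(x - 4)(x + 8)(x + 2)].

Using cover-up method: α = 1/72, β = 1/72, γ = -1/36
Result: (1/72)/(x - 4) + (1/72)/(x + 8) - (1/36)/(x + 2)


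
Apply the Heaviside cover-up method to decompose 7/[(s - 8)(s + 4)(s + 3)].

Cover (s - 8), s=8: A = 7/[(8 + 4)(8 + 3)] = 7/132. Cover (s + 4), s=-4: B = 7/[(-4 - 8)(-4 + 3)] = 7/12. Cover (s + 3), s=-3: C = 7/[(-3 - 8)(-3 + 4)] = -7/11.
Result: (7/132)/(s - 8) + (7/12)/(s + 4) - (7/11)/(s + 3)


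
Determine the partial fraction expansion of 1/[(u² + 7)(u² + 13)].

Coefficient matching gives P = R = 0, Q = 1/(13-7) = 1/6, S = -Q = -1/6
Result: (1/6)/(u² + 7) - (1/6)/(u² + 13)


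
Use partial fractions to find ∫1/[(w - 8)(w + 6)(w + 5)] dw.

Cover-up: A = 1/182, B = 1/14, C = -1/13. Decomposition: (1/182)/(w - 8) + (1/14)/(w + 6) - (1/13)/(w + 5). Integrate each term: (1/182) ln|(w - 8)| + (1/14) ln|(w + 6)| - (1/13) ln|(w + 5)| + C


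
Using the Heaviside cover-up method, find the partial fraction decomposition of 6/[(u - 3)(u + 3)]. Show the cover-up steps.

Cover (u - 3): set u=3, get A = 6/(3 + 3) = 1. Cover (u + 3): set u=-3, get B = 6/(-3 - 3) = -1.
Result: 1/(u - 3) - 1/(u + 3)


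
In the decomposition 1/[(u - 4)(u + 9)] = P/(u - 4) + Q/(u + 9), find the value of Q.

Cover-up at u = -9: Q = 1/(-9 - 4) = -1/13


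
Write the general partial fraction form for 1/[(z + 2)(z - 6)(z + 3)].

Three distinct linear factors: α/(z + 2) + β/(z - 6) + γ/(z + 3)


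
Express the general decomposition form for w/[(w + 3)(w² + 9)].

Linear + irreducible quadratic: A/(w + 3) + (Bw + C)/(w² + 9)


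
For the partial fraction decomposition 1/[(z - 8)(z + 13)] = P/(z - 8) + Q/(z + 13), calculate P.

Cover-up at z = 8: P = 1/(8 + 13) = 1/21


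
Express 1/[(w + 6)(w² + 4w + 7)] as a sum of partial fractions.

Cover-up at w = -6: A = 1/((-6)² + 4·(-6) + 7) = 1/19. Then B = -A = -1/19, C = -A·(4 - 6) = 2/19
Result: (1/19)/(w + 6) - ((1/19)w - 2/19)/(w² + 4w + 7)


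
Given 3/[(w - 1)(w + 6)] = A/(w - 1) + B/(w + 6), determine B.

Cover-up at w = -6: B = 3/(-6 - 1) = -3/7


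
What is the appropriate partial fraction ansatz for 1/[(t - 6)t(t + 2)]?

Three distinct linear factors: P/(t - 6) + Q/t + R/(t + 2)


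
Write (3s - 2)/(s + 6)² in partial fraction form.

(3s - 2) = A(s + 6) + B. At s = -6: B = 3·(-6) - 2 = -20. Coeff of s: A = 3
Result: 3/(s + 6) - 20/(s + 6)²


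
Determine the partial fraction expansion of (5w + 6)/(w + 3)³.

(5w + 6) = P(w + 3)² + Q(w + 3) + R. At w = -3: R = 5·(-3) + 6 = -9. Coefficients: P = 0, Q = 5
Result: 5/(w + 3)² - 9/(w + 3)³


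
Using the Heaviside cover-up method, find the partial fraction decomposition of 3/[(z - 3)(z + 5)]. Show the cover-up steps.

Cover (z - 3): set z=3, get P = 3/(3 + 5) = 3/8. Cover (z + 5): set z=-5, get Q = 3/(-5 - 3) = -3/8.
Result: (3/8)/(z - 3) - (3/8)/(z + 5)


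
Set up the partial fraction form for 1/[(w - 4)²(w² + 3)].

Repeated linear + quadratic: α/(w - 4) + β/(w - 4)² + (γw + δ)/(w² + 3)


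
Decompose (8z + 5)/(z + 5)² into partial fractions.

(8z + 5) = α(z + 5) + β. At z = -5: β = 8·(-5) + 5 = -35. Coeff of z: α = 8
Result: 8/(z + 5) - 35/(z + 5)²


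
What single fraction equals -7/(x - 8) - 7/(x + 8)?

Common denominator (x - 8)(x + 8). Numerator: -7(x + 8) - 7(x - 8) = (-7x - 56) - (7x - 56) = -14x
Result: (-14x)/[(x - 8)(x + 8)]


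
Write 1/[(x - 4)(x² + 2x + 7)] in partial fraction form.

Cover-up at x = 4: A = 1/(4² + 2·4 + 7) = 1/31. Then B = -A = -1/31, C = -A·(2 + 4) = -6/31
Result: (1/31)/(x - 4) - ((1/31)x + 6/31)/(x² + 2x + 7)


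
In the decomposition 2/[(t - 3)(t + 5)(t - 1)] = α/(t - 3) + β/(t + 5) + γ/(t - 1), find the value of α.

Cover-up at t = 3: α = 2/[(3 + 5)(3 - 1)] = 2/[(8)(2)] = 2/16 = 1/8
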